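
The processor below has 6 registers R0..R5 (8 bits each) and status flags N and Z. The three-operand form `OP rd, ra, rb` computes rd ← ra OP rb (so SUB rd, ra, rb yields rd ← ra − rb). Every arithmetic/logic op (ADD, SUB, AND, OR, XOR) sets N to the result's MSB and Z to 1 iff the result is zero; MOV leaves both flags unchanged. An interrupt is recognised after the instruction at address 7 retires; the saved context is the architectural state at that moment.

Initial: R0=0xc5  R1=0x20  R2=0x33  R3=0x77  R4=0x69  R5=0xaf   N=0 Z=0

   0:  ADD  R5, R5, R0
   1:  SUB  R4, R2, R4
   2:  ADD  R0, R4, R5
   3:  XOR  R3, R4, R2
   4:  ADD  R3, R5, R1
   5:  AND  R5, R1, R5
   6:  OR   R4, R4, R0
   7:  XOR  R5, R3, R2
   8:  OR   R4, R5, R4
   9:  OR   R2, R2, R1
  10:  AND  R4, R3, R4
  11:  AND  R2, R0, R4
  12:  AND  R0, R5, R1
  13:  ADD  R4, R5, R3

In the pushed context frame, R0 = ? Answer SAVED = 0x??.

after  0: R0=0xc5 R1=0x20 R2=0x33 R3=0x77 R4=0x69 R5=0x74  N=0 Z=0
after  1: R0=0xc5 R1=0x20 R2=0x33 R3=0x77 R4=0xca R5=0x74  N=1 Z=0
after  2: R0=0x3e R1=0x20 R2=0x33 R3=0x77 R4=0xca R5=0x74  N=0 Z=0
after  3: R0=0x3e R1=0x20 R2=0x33 R3=0xf9 R4=0xca R5=0x74  N=1 Z=0
after  4: R0=0x3e R1=0x20 R2=0x33 R3=0x94 R4=0xca R5=0x74  N=1 Z=0
after  5: R0=0x3e R1=0x20 R2=0x33 R3=0x94 R4=0xca R5=0x20  N=0 Z=0
after  6: R0=0x3e R1=0x20 R2=0x33 R3=0x94 R4=0xfe R5=0x20  N=1 Z=0
after  7: R0=0x3e R1=0x20 R2=0x33 R3=0x94 R4=0xfe R5=0xa7  N=1 Z=0
-- IRQ taken; context saved, return-PC = 8 --

SAVED = 0x3e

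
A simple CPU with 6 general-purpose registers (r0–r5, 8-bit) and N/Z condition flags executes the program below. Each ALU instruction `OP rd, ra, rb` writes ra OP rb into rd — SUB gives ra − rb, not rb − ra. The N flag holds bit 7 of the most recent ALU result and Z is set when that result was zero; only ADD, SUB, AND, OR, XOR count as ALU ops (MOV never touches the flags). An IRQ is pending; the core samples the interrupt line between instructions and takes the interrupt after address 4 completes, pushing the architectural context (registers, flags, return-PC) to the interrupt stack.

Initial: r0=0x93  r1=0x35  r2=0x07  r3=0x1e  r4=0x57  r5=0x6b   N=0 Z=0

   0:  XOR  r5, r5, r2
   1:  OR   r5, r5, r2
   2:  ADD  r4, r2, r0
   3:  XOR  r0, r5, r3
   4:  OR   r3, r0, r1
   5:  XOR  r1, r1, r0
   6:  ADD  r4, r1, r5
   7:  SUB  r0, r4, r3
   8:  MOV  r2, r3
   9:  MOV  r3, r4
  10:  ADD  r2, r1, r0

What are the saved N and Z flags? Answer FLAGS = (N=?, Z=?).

FLAGS = (N=0, Z=0)

after  0: r0=0x93 r1=0x35 r2=0x07 r3=0x1e r4=0x57 r5=0x6c  N=0 Z=0
after  1: r0=0x93 r1=0x35 r2=0x07 r3=0x1e r4=0x57 r5=0x6f  N=0 Z=0
after  2: r0=0x93 r1=0x35 r2=0x07 r3=0x1e r4=0x9a r5=0x6f  N=1 Z=0
after  3: r0=0x71 r1=0x35 r2=0x07 r3=0x1e r4=0x9a r5=0x6f  N=0 Z=0
after  4: r0=0x71 r1=0x35 r2=0x07 r3=0x75 r4=0x9a r5=0x6f  N=0 Z=0
-- IRQ taken; context saved, return-PC = 5 --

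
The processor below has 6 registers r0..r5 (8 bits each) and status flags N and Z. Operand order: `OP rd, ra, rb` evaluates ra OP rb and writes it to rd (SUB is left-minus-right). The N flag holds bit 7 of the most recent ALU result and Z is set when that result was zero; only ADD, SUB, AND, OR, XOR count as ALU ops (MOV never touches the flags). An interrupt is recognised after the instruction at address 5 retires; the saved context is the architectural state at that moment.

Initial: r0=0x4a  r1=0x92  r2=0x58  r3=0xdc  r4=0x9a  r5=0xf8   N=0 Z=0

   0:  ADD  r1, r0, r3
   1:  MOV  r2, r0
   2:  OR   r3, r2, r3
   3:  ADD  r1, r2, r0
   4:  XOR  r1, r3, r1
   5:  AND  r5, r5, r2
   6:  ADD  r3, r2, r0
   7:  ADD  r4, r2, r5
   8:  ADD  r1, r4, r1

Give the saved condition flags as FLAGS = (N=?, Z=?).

FLAGS = (N=0, Z=0)

after  0: r0=0x4a r1=0x26 r2=0x58 r3=0xdc r4=0x9a r5=0xf8  N=0 Z=0
after  1: r0=0x4a r1=0x26 r2=0x4a r3=0xdc r4=0x9a r5=0xf8  N=0 Z=0
after  2: r0=0x4a r1=0x26 r2=0x4a r3=0xde r4=0x9a r5=0xf8  N=1 Z=0
after  3: r0=0x4a r1=0x94 r2=0x4a r3=0xde r4=0x9a r5=0xf8  N=1 Z=0
after  4: r0=0x4a r1=0x4a r2=0x4a r3=0xde r4=0x9a r5=0xf8  N=0 Z=0
after  5: r0=0x4a r1=0x4a r2=0x4a r3=0xde r4=0x9a r5=0x48  N=0 Z=0
-- IRQ taken; context saved, return-PC = 6 --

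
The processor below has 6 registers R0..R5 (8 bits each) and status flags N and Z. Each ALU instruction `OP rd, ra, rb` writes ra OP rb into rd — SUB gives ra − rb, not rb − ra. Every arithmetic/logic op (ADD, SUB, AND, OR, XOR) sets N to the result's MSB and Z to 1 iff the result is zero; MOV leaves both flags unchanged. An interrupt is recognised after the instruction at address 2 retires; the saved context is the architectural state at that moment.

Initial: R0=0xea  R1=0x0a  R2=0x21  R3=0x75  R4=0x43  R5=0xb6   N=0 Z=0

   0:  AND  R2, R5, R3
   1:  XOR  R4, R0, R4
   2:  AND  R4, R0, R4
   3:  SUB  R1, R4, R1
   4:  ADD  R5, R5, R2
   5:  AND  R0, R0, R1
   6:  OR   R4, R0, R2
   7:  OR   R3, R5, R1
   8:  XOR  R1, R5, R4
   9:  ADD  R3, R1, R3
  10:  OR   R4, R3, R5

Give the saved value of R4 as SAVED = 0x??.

SAVED = 0xa8

after  0: R0=0xea R1=0x0a R2=0x34 R3=0x75 R4=0x43 R5=0xb6  N=0 Z=0
after  1: R0=0xea R1=0x0a R2=0x34 R3=0x75 R4=0xa9 R5=0xb6  N=1 Z=0
after  2: R0=0xea R1=0x0a R2=0x34 R3=0x75 R4=0xa8 R5=0xb6  N=1 Z=0
-- IRQ taken; context saved, return-PC = 3 --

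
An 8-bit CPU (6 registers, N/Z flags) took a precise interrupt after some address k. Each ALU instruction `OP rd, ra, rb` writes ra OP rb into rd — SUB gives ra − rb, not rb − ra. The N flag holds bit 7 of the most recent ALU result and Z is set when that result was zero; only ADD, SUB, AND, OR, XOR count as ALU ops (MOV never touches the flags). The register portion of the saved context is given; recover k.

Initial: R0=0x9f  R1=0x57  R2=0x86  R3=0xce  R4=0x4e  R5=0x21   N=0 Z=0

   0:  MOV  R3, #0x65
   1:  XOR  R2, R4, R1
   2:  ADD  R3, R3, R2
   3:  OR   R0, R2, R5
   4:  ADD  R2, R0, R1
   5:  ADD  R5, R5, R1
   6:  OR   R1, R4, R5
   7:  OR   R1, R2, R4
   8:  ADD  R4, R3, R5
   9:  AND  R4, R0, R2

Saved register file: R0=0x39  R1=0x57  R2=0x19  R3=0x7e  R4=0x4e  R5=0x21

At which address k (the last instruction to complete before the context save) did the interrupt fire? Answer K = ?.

after  0: R0=0x9f R1=0x57 R2=0x86 R3=0x65 R4=0x4e R5=0x21  N=0 Z=0
after  1: R0=0x9f R1=0x57 R2=0x19 R3=0x65 R4=0x4e R5=0x21  N=0 Z=0
after  2: R0=0x9f R1=0x57 R2=0x19 R3=0x7e R4=0x4e R5=0x21  N=0 Z=0
after  3: R0=0x39 R1=0x57 R2=0x19 R3=0x7e R4=0x4e R5=0x21  N=0 Z=0
-- IRQ taken; context saved, return-PC = 4 --

K = 3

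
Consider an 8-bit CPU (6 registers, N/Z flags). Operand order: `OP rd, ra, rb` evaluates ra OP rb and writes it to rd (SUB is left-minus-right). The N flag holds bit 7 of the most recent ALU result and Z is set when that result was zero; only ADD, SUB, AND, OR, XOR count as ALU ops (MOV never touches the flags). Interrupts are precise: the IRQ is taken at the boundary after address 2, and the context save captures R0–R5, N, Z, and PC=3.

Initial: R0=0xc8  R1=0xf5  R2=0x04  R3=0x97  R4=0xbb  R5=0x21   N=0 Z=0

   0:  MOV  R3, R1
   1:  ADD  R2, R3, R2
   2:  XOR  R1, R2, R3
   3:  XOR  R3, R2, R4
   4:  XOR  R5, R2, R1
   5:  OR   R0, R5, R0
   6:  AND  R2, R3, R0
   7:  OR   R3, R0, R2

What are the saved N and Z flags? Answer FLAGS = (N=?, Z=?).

FLAGS = (N=0, Z=0)

after  0: R0=0xc8 R1=0xf5 R2=0x04 R3=0xf5 R4=0xbb R5=0x21  N=0 Z=0
after  1: R0=0xc8 R1=0xf5 R2=0xf9 R3=0xf5 R4=0xbb R5=0x21  N=1 Z=0
after  2: R0=0xc8 R1=0x0c R2=0xf9 R3=0xf5 R4=0xbb R5=0x21  N=0 Z=0
-- IRQ taken; context saved, return-PC = 3 --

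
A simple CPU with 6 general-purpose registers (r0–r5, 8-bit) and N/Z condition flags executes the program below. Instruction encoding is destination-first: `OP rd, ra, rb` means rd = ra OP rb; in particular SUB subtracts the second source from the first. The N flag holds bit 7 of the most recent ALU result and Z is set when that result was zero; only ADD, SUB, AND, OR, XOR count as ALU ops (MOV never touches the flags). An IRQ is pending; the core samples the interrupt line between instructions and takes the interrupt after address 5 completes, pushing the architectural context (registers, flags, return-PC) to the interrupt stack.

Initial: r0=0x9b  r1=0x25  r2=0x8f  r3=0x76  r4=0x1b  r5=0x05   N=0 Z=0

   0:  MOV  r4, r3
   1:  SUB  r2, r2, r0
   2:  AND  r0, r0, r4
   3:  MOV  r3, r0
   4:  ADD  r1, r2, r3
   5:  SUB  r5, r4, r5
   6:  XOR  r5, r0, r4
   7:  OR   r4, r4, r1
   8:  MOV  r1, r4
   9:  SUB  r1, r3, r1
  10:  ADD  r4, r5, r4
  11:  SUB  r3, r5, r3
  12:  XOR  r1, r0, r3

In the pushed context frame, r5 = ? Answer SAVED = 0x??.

SAVED = 0x71

after  0: r0=0x9b r1=0x25 r2=0x8f r3=0x76 r4=0x76 r5=0x05  N=0 Z=0
after  1: r0=0x9b r1=0x25 r2=0xf4 r3=0x76 r4=0x76 r5=0x05  N=1 Z=0
after  2: r0=0x12 r1=0x25 r2=0xf4 r3=0x76 r4=0x76 r5=0x05  N=0 Z=0
after  3: r0=0x12 r1=0x25 r2=0xf4 r3=0x12 r4=0x76 r5=0x05  N=0 Z=0
after  4: r0=0x12 r1=0x06 r2=0xf4 r3=0x12 r4=0x76 r5=0x05  N=0 Z=0
after  5: r0=0x12 r1=0x06 r2=0xf4 r3=0x12 r4=0x76 r5=0x71  N=0 Z=0
-- IRQ taken; context saved, return-PC = 6 --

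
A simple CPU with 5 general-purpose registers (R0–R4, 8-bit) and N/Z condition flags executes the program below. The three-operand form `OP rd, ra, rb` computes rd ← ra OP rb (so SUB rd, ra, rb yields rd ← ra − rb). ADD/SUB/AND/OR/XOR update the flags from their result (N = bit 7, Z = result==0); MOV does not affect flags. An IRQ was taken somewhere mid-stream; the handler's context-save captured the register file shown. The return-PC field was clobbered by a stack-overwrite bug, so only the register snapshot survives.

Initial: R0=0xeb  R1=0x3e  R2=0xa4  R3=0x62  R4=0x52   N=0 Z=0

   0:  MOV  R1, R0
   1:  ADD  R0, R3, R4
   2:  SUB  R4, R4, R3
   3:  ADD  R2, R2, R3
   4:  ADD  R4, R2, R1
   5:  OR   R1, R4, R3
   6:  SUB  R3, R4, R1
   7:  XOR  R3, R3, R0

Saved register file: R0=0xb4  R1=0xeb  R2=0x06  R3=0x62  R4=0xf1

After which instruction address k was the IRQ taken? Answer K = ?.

after  0: R0=0xeb R1=0xeb R2=0xa4 R3=0x62 R4=0x52  N=0 Z=0
after  1: R0=0xb4 R1=0xeb R2=0xa4 R3=0x62 R4=0x52  N=1 Z=0
after  2: R0=0xb4 R1=0xeb R2=0xa4 R3=0x62 R4=0xf0  N=1 Z=0
after  3: R0=0xb4 R1=0xeb R2=0x06 R3=0x62 R4=0xf0  N=0 Z=0
after  4: R0=0xb4 R1=0xeb R2=0x06 R3=0x62 R4=0xf1  N=1 Z=0
-- IRQ taken; context saved, return-PC = 5 --

K = 4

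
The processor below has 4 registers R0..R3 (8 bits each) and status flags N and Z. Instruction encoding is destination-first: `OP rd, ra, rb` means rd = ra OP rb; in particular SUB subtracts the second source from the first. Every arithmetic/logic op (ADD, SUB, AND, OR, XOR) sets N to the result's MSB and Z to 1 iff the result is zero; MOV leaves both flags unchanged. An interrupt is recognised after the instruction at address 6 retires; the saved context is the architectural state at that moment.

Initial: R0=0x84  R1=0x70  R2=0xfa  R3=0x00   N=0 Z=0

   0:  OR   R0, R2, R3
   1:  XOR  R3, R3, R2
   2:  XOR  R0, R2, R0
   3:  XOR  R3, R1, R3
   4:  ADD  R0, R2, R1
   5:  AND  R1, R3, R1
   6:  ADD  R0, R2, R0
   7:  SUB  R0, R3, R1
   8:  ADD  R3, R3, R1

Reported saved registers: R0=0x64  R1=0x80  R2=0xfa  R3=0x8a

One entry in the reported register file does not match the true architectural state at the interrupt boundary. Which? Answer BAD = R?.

BAD = R1

after  0: R0=0xfa R1=0x70 R2=0xfa R3=0x00  N=1 Z=0
after  1: R0=0xfa R1=0x70 R2=0xfa R3=0xfa  N=1 Z=0
after  2: R0=0x00 R1=0x70 R2=0xfa R3=0xfa  N=0 Z=1
after  3: R0=0x00 R1=0x70 R2=0xfa R3=0x8a  N=1 Z=0
after  4: R0=0x6a R1=0x70 R2=0xfa R3=0x8a  N=0 Z=0
after  5: R0=0x6a R1=0x00 R2=0xfa R3=0x8a  N=0 Z=1
after  6: R0=0x64 R1=0x00 R2=0xfa R3=0x8a  N=0 Z=0
-- IRQ taken; context saved, return-PC = 7 --
mismatch: R1: reported 0x80 vs actual 0x00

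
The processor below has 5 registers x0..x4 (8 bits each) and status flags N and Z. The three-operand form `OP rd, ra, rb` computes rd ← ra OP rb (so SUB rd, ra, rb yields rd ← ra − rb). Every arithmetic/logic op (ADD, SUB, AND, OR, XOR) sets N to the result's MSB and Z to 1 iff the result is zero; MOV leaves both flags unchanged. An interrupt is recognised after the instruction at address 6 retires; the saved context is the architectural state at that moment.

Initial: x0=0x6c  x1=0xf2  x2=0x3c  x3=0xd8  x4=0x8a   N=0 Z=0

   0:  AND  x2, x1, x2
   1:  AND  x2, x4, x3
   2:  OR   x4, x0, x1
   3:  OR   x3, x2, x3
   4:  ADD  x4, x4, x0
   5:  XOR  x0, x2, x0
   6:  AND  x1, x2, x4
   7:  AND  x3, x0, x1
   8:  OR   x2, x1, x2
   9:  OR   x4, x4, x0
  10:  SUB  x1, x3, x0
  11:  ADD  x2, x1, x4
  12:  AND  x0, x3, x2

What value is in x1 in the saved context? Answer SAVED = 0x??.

SAVED = 0x08

after  0: x0=0x6c x1=0xf2 x2=0x30 x3=0xd8 x4=0x8a  N=0 Z=0
after  1: x0=0x6c x1=0xf2 x2=0x88 x3=0xd8 x4=0x8a  N=1 Z=0
after  2: x0=0x6c x1=0xf2 x2=0x88 x3=0xd8 x4=0xfe  N=1 Z=0
after  3: x0=0x6c x1=0xf2 x2=0x88 x3=0xd8 x4=0xfe  N=1 Z=0
after  4: x0=0x6c x1=0xf2 x2=0x88 x3=0xd8 x4=0x6a  N=0 Z=0
after  5: x0=0xe4 x1=0xf2 x2=0x88 x3=0xd8 x4=0x6a  N=1 Z=0
after  6: x0=0xe4 x1=0x08 x2=0x88 x3=0xd8 x4=0x6a  N=0 Z=0
-- IRQ taken; context saved, return-PC = 7 --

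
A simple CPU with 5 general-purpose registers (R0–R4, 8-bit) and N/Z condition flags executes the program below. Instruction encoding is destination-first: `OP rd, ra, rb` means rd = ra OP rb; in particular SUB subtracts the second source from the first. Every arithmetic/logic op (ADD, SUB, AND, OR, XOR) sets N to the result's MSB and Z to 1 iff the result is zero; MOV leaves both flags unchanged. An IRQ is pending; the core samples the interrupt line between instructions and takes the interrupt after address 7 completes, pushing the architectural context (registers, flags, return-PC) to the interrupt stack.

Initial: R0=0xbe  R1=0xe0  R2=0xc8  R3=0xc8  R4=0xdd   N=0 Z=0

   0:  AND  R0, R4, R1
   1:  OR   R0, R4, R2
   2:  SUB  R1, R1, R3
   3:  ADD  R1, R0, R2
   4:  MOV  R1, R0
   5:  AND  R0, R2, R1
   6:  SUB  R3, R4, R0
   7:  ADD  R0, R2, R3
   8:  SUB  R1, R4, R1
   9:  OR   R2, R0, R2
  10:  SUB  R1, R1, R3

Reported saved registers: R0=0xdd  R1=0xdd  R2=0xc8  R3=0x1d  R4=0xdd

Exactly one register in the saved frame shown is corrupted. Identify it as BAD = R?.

BAD = R3

after  0: R0=0xc0 R1=0xe0 R2=0xc8 R3=0xc8 R4=0xdd  N=1 Z=0
after  1: R0=0xdd R1=0xe0 R2=0xc8 R3=0xc8 R4=0xdd  N=1 Z=0
after  2: R0=0xdd R1=0x18 R2=0xc8 R3=0xc8 R4=0xdd  N=0 Z=0
after  3: R0=0xdd R1=0xa5 R2=0xc8 R3=0xc8 R4=0xdd  N=1 Z=0
after  4: R0=0xdd R1=0xdd R2=0xc8 R3=0xc8 R4=0xdd  N=1 Z=0
after  5: R0=0xc8 R1=0xdd R2=0xc8 R3=0xc8 R4=0xdd  N=1 Z=0
after  6: R0=0xc8 R1=0xdd R2=0xc8 R3=0x15 R4=0xdd  N=0 Z=0
after  7: R0=0xdd R1=0xdd R2=0xc8 R3=0x15 R4=0xdd  N=1 Z=0
-- IRQ taken; context saved, return-PC = 8 --
mismatch: R3: reported 0x1d vs actual 0x15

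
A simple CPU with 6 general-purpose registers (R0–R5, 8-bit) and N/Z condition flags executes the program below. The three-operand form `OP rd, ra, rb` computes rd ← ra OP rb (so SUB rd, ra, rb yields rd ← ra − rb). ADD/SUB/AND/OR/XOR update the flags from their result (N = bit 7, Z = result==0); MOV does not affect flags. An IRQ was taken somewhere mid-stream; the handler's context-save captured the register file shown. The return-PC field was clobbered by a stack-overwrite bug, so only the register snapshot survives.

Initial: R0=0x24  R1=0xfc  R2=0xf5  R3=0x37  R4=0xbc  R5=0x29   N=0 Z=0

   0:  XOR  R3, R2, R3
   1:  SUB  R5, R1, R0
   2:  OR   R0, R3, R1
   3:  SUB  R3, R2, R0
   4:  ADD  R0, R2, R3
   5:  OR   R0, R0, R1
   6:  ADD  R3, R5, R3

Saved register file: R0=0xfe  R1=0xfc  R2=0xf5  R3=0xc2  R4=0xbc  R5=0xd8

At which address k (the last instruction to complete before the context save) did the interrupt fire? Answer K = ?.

after  0: R0=0x24 R1=0xfc R2=0xf5 R3=0xc2 R4=0xbc R5=0x29  N=1 Z=0
after  1: R0=0x24 R1=0xfc R2=0xf5 R3=0xc2 R4=0xbc R5=0xd8  N=1 Z=0
after  2: R0=0xfe R1=0xfc R2=0xf5 R3=0xc2 R4=0xbc R5=0xd8  N=1 Z=0
-- IRQ taken; context saved, return-PC = 3 --

K = 2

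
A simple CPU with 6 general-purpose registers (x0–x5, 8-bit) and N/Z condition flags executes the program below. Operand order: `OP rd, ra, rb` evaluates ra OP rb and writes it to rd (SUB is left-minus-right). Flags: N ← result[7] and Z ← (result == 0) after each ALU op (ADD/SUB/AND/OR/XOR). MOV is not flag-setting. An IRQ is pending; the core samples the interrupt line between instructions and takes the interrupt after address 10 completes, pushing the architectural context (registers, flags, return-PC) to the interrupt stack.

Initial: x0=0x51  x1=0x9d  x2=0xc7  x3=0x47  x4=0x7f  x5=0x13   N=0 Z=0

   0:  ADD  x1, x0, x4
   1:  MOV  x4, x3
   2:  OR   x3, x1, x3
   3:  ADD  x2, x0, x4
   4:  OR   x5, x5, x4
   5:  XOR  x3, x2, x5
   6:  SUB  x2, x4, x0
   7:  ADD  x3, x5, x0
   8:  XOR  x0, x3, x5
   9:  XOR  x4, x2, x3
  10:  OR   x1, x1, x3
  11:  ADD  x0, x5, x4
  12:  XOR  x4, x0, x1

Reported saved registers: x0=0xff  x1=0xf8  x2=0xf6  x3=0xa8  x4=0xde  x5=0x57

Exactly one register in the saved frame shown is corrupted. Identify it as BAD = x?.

BAD = x4

after  0: x0=0x51 x1=0xd0 x2=0xc7 x3=0x47 x4=0x7f x5=0x13  N=1 Z=0
after  1: x0=0x51 x1=0xd0 x2=0xc7 x3=0x47 x4=0x47 x5=0x13  N=1 Z=0
after  2: x0=0x51 x1=0xd0 x2=0xc7 x3=0xd7 x4=0x47 x5=0x13  N=1 Z=0
after  3: x0=0x51 x1=0xd0 x2=0x98 x3=0xd7 x4=0x47 x5=0x13  N=1 Z=0
after  4: x0=0x51 x1=0xd0 x2=0x98 x3=0xd7 x4=0x47 x5=0x57  N=0 Z=0
after  5: x0=0x51 x1=0xd0 x2=0x98 x3=0xcf x4=0x47 x5=0x57  N=1 Z=0
after  6: x0=0x51 x1=0xd0 x2=0xf6 x3=0xcf x4=0x47 x5=0x57  N=1 Z=0
after  7: x0=0x51 x1=0xd0 x2=0xf6 x3=0xa8 x4=0x47 x5=0x57  N=1 Z=0
after  8: x0=0xff x1=0xd0 x2=0xf6 x3=0xa8 x4=0x47 x5=0x57  N=1 Z=0
after  9: x0=0xff x1=0xd0 x2=0xf6 x3=0xa8 x4=0x5e x5=0x57  N=0 Z=0
after 10: x0=0xff x1=0xf8 x2=0xf6 x3=0xa8 x4=0x5e x5=0x57  N=1 Z=0
-- IRQ taken; context saved, return-PC = 11 --
mismatch: x4: reported 0xde vs actual 0x5e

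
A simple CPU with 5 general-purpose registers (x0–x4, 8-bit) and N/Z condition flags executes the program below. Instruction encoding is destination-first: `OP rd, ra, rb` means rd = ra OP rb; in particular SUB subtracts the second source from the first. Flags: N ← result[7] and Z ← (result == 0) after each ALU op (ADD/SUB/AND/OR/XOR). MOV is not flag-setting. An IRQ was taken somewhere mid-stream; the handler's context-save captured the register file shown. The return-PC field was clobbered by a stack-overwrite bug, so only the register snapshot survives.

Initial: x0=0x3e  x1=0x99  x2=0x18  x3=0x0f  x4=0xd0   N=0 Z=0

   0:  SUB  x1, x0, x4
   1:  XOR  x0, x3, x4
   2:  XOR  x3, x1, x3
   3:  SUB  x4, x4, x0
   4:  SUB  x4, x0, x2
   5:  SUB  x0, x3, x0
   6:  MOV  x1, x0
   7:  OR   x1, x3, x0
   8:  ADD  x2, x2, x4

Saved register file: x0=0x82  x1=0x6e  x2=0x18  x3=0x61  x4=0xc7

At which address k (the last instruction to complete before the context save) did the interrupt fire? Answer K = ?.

after  0: x0=0x3e x1=0x6e x2=0x18 x3=0x0f x4=0xd0  N=0 Z=0
after  1: x0=0xdf x1=0x6e x2=0x18 x3=0x0f x4=0xd0  N=1 Z=0
after  2: x0=0xdf x1=0x6e x2=0x18 x3=0x61 x4=0xd0  N=0 Z=0
after  3: x0=0xdf x1=0x6e x2=0x18 x3=0x61 x4=0xf1  N=1 Z=0
after  4: x0=0xdf x1=0x6e x2=0x18 x3=0x61 x4=0xc7  N=1 Z=0
after  5: x0=0x82 x1=0x6e x2=0x18 x3=0x61 x4=0xc7  N=1 Z=0
-- IRQ taken; context saved, return-PC = 6 --

K = 5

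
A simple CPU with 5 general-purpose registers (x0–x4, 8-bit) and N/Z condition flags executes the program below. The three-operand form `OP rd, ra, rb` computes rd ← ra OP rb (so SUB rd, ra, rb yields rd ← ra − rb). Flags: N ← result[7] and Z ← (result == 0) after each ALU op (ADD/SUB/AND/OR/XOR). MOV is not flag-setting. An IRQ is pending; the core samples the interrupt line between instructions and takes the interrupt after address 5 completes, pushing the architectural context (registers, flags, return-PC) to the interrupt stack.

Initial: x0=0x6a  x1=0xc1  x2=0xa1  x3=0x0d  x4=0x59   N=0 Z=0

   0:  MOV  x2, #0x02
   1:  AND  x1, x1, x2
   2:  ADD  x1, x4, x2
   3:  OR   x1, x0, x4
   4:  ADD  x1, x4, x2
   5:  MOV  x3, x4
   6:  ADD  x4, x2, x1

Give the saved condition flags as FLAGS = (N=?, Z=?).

after  0: x0=0x6a x1=0xc1 x2=0x02 x3=0x0d x4=0x59  N=0 Z=0
after  1: x0=0x6a x1=0x00 x2=0x02 x3=0x0d x4=0x59  N=0 Z=1
after  2: x0=0x6a x1=0x5b x2=0x02 x3=0x0d x4=0x59  N=0 Z=0
after  3: x0=0x6a x1=0x7b x2=0x02 x3=0x0d x4=0x59  N=0 Z=0
after  4: x0=0x6a x1=0x5b x2=0x02 x3=0x0d x4=0x59  N=0 Z=0
after  5: x0=0x6a x1=0x5b x2=0x02 x3=0x59 x4=0x59  N=0 Z=0
-- IRQ taken; context saved, return-PC = 6 --

FLAGS = (N=0, Z=0)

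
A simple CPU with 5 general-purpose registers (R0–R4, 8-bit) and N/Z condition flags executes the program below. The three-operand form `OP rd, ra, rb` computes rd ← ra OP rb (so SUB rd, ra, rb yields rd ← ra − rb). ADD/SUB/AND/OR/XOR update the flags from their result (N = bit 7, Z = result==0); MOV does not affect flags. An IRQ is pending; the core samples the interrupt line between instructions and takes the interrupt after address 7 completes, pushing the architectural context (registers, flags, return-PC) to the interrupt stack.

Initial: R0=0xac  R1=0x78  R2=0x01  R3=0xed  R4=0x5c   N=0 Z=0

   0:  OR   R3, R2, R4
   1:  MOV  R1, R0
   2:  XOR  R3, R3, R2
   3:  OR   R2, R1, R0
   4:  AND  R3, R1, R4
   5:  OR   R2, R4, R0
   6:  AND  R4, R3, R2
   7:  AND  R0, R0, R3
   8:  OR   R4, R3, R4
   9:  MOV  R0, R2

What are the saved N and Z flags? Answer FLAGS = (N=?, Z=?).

FLAGS = (N=0, Z=0)

after  0: R0=0xac R1=0x78 R2=0x01 R3=0x5d R4=0x5c  N=0 Z=0
after  1: R0=0xac R1=0xac R2=0x01 R3=0x5d R4=0x5c  N=0 Z=0
after  2: R0=0xac R1=0xac R2=0x01 R3=0x5c R4=0x5c  N=0 Z=0
after  3: R0=0xac R1=0xac R2=0xac R3=0x5c R4=0x5c  N=1 Z=0
after  4: R0=0xac R1=0xac R2=0xac R3=0x0c R4=0x5c  N=0 Z=0
after  5: R0=0xac R1=0xac R2=0xfc R3=0x0c R4=0x5c  N=1 Z=0
after  6: R0=0xac R1=0xac R2=0xfc R3=0x0c R4=0x0c  N=0 Z=0
after  7: R0=0x0c R1=0xac R2=0xfc R3=0x0c R4=0x0c  N=0 Z=0
-- IRQ taken; context saved, return-PC = 8 --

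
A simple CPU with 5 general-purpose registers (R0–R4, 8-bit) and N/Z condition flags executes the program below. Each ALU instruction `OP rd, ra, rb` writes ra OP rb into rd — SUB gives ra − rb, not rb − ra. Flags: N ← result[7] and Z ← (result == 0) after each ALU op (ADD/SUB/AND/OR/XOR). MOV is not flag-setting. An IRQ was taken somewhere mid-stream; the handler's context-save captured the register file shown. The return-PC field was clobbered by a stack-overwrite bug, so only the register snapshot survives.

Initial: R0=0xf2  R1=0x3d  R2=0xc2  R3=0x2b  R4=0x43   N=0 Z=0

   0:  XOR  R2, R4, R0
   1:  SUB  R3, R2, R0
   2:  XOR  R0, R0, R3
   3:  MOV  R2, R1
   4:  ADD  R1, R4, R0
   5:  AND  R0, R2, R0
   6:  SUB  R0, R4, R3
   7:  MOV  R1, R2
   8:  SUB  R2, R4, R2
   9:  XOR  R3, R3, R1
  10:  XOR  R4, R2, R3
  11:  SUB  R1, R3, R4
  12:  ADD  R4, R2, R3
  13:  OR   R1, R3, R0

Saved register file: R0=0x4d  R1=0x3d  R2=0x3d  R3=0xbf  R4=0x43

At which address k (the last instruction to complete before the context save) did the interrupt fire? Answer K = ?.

after  0: R0=0xf2 R1=0x3d R2=0xb1 R3=0x2b R4=0x43  N=1 Z=0
after  1: R0=0xf2 R1=0x3d R2=0xb1 R3=0xbf R4=0x43  N=1 Z=0
after  2: R0=0x4d R1=0x3d R2=0xb1 R3=0xbf R4=0x43  N=0 Z=0
after  3: R0=0x4d R1=0x3d R2=0x3d R3=0xbf R4=0x43  N=0 Z=0
-- IRQ taken; context saved, return-PC = 4 --

K = 3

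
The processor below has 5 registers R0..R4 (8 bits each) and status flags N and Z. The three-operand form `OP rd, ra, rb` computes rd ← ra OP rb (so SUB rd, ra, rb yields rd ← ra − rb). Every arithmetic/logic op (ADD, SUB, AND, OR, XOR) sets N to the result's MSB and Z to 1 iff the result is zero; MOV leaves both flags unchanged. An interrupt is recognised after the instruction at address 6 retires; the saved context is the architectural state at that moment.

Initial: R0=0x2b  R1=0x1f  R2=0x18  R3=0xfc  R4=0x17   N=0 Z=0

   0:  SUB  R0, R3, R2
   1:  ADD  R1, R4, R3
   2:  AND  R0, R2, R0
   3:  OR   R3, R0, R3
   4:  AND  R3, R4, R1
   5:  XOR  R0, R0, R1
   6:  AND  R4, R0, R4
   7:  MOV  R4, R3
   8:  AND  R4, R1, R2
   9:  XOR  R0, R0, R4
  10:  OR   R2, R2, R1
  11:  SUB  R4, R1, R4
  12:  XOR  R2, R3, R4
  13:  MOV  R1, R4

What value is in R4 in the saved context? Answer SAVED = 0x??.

after  0: R0=0xe4 R1=0x1f R2=0x18 R3=0xfc R4=0x17  N=1 Z=0
after  1: R0=0xe4 R1=0x13 R2=0x18 R3=0xfc R4=0x17  N=0 Z=0
after  2: R0=0x00 R1=0x13 R2=0x18 R3=0xfc R4=0x17  N=0 Z=1
after  3: R0=0x00 R1=0x13 R2=0x18 R3=0xfc R4=0x17  N=1 Z=0
after  4: R0=0x00 R1=0x13 R2=0x18 R3=0x13 R4=0x17  N=0 Z=0
after  5: R0=0x13 R1=0x13 R2=0x18 R3=0x13 R4=0x17  N=0 Z=0
after  6: R0=0x13 R1=0x13 R2=0x18 R3=0x13 R4=0x13  N=0 Z=0
-- IRQ taken; context saved, return-PC = 7 --

SAVED = 0x13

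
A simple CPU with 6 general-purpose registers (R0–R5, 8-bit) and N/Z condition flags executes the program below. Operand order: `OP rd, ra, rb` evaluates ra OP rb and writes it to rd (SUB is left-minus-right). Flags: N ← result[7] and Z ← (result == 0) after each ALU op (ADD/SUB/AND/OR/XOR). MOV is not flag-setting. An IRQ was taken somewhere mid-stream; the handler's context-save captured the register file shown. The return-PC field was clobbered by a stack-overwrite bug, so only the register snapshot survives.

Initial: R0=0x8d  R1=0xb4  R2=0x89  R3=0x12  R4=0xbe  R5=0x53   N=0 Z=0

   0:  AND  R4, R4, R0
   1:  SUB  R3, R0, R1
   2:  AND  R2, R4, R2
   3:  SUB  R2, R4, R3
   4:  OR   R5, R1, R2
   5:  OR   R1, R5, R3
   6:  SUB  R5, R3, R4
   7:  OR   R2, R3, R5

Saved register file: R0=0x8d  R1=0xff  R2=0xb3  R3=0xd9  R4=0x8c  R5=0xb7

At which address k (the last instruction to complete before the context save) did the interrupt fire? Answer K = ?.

K = 5

after  0: R0=0x8d R1=0xb4 R2=0x89 R3=0x12 R4=0x8c R5=0x53  N=1 Z=0
after  1: R0=0x8d R1=0xb4 R2=0x89 R3=0xd9 R4=0x8c R5=0x53  N=1 Z=0
after  2: R0=0x8d R1=0xb4 R2=0x88 R3=0xd9 R4=0x8c R5=0x53  N=1 Z=0
after  3: R0=0x8d R1=0xb4 R2=0xb3 R3=0xd9 R4=0x8c R5=0x53  N=1 Z=0
after  4: R0=0x8d R1=0xb4 R2=0xb3 R3=0xd9 R4=0x8c R5=0xb7  N=1 Z=0
after  5: R0=0x8d R1=0xff R2=0xb3 R3=0xd9 R4=0x8c R5=0xb7  N=1 Z=0
-- IRQ taken; context saved, return-PC = 6 --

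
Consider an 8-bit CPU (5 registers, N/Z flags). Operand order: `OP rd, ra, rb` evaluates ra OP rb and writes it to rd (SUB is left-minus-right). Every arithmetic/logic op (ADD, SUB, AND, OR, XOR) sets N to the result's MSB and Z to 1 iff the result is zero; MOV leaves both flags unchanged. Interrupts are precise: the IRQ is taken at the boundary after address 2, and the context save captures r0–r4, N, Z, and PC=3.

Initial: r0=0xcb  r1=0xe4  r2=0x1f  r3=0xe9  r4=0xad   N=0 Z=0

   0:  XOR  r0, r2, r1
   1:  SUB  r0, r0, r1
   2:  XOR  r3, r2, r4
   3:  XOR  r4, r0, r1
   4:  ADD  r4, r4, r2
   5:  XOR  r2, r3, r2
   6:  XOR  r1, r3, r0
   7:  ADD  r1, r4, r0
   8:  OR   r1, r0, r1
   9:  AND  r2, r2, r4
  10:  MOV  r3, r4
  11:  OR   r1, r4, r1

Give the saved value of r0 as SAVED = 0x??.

SAVED = 0x17

after  0: r0=0xfb r1=0xe4 r2=0x1f r3=0xe9 r4=0xad  N=1 Z=0
after  1: r0=0x17 r1=0xe4 r2=0x1f r3=0xe9 r4=0xad  N=0 Z=0
after  2: r0=0x17 r1=0xe4 r2=0x1f r3=0xb2 r4=0xad  N=1 Z=0
-- IRQ taken; context saved, return-PC = 3 --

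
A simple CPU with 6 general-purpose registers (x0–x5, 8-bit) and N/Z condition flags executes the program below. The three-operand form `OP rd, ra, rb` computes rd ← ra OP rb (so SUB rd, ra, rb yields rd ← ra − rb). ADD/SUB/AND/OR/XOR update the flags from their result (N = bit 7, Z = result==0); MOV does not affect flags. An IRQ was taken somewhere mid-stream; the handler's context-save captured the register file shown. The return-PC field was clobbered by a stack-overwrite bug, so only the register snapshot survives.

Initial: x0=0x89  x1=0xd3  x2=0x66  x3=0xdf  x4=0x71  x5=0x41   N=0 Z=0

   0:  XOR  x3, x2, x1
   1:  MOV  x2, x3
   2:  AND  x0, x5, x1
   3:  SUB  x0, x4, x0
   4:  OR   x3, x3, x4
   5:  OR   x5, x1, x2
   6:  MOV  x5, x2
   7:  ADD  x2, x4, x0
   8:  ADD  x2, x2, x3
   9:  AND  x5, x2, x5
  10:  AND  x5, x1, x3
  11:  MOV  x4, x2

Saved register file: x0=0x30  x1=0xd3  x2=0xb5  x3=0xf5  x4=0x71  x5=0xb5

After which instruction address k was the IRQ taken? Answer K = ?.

after  0: x0=0x89 x1=0xd3 x2=0x66 x3=0xb5 x4=0x71 x5=0x41  N=1 Z=0
after  1: x0=0x89 x1=0xd3 x2=0xb5 x3=0xb5 x4=0x71 x5=0x41  N=1 Z=0
after  2: x0=0x41 x1=0xd3 x2=0xb5 x3=0xb5 x4=0x71 x5=0x41  N=0 Z=0
after  3: x0=0x30 x1=0xd3 x2=0xb5 x3=0xb5 x4=0x71 x5=0x41  N=0 Z=0
after  4: x0=0x30 x1=0xd3 x2=0xb5 x3=0xf5 x4=0x71 x5=0x41  N=1 Z=0
after  5: x0=0x30 x1=0xd3 x2=0xb5 x3=0xf5 x4=0x71 x5=0xf7  N=1 Z=0
after  6: x0=0x30 x1=0xd3 x2=0xb5 x3=0xf5 x4=0x71 x5=0xb5  N=1 Z=0
-- IRQ taken; context saved, return-PC = 7 --

K = 6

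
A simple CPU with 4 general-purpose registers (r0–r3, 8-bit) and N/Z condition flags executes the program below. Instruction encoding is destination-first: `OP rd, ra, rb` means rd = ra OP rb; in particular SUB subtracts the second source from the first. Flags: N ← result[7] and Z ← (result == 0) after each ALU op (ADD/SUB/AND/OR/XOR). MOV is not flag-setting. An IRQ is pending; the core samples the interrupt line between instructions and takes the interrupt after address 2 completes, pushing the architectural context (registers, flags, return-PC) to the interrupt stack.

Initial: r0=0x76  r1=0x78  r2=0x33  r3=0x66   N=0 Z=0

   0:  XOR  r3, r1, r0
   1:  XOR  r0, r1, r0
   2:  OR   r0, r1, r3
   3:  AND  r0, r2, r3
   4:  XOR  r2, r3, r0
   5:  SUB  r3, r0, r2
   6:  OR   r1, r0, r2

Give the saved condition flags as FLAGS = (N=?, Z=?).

FLAGS = (N=0, Z=0)

after  0: r0=0x76 r1=0x78 r2=0x33 r3=0x0e  N=0 Z=0
after  1: r0=0x0e r1=0x78 r2=0x33 r3=0x0e  N=0 Z=0
after  2: r0=0x7e r1=0x78 r2=0x33 r3=0x0e  N=0 Z=0
-- IRQ taken; context saved, return-PC = 3 --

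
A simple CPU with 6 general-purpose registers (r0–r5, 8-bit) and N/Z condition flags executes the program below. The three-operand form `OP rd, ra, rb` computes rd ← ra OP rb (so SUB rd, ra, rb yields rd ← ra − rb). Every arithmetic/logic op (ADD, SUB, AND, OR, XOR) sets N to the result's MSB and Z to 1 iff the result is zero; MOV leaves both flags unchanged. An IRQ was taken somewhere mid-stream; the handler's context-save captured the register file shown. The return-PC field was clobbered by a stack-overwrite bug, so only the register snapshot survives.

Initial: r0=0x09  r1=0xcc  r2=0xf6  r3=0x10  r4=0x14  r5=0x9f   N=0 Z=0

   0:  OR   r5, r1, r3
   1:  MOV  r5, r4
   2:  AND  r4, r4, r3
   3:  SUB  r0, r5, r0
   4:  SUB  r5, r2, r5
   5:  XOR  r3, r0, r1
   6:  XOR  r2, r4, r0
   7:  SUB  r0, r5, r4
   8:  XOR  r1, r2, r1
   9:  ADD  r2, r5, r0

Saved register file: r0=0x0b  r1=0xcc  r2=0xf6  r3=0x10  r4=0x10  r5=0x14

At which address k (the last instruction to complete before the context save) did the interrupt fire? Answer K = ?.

K = 3

after  0: r0=0x09 r1=0xcc r2=0xf6 r3=0x10 r4=0x14 r5=0xdc  N=1 Z=0
after  1: r0=0x09 r1=0xcc r2=0xf6 r3=0x10 r4=0x14 r5=0x14  N=1 Z=0
after  2: r0=0x09 r1=0xcc r2=0xf6 r3=0x10 r4=0x10 r5=0x14  N=0 Z=0
after  3: r0=0x0b r1=0xcc r2=0xf6 r3=0x10 r4=0x10 r5=0x14  N=0 Z=0
-- IRQ taken; context saved, return-PC = 4 --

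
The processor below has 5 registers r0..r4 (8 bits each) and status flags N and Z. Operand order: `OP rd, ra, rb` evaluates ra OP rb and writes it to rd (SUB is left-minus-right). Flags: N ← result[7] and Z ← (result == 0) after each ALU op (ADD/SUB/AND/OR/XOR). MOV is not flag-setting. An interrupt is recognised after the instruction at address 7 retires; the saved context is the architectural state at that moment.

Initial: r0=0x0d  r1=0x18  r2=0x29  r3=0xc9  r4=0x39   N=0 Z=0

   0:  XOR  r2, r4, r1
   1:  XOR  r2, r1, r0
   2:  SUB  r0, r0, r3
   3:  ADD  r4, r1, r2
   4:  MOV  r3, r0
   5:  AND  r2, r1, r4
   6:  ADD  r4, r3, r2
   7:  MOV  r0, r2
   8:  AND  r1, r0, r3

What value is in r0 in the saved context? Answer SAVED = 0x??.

SAVED = 0x08

after  0: r0=0x0d r1=0x18 r2=0x21 r3=0xc9 r4=0x39  N=0 Z=0
after  1: r0=0x0d r1=0x18 r2=0x15 r3=0xc9 r4=0x39  N=0 Z=0
after  2: r0=0x44 r1=0x18 r2=0x15 r3=0xc9 r4=0x39  N=0 Z=0
after  3: r0=0x44 r1=0x18 r2=0x15 r3=0xc9 r4=0x2d  N=0 Z=0
after  4: r0=0x44 r1=0x18 r2=0x15 r3=0x44 r4=0x2d  N=0 Z=0
after  5: r0=0x44 r1=0x18 r2=0x08 r3=0x44 r4=0x2d  N=0 Z=0
after  6: r0=0x44 r1=0x18 r2=0x08 r3=0x44 r4=0x4c  N=0 Z=0
after  7: r0=0x08 r1=0x18 r2=0x08 r3=0x44 r4=0x4c  N=0 Z=0
-- IRQ taken; context saved, return-PC = 8 --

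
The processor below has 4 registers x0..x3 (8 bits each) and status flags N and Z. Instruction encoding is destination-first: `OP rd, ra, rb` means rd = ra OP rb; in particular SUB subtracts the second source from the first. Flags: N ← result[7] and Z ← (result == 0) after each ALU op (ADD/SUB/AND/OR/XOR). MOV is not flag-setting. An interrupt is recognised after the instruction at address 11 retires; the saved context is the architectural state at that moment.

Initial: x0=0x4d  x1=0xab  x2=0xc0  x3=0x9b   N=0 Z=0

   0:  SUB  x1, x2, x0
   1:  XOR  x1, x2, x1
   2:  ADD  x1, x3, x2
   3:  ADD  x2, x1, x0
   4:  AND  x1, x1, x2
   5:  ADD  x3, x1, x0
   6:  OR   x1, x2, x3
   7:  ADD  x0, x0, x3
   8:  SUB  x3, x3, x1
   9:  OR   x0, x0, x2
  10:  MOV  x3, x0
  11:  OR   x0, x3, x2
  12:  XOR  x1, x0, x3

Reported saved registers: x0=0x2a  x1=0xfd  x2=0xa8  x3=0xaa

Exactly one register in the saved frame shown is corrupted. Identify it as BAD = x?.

BAD = x0

after  0: x0=0x4d x1=0x73 x2=0xc0 x3=0x9b  N=0 Z=0
after  1: x0=0x4d x1=0xb3 x2=0xc0 x3=0x9b  N=1 Z=0
after  2: x0=0x4d x1=0x5b x2=0xc0 x3=0x9b  N=0 Z=0
after  3: x0=0x4d x1=0x5b x2=0xa8 x3=0x9b  N=1 Z=0
after  4: x0=0x4d x1=0x08 x2=0xa8 x3=0x9b  N=0 Z=0
after  5: x0=0x4d x1=0x08 x2=0xa8 x3=0x55  N=0 Z=0
after  6: x0=0x4d x1=0xfd x2=0xa8 x3=0x55  N=1 Z=0
after  7: x0=0xa2 x1=0xfd x2=0xa8 x3=0x55  N=1 Z=0
after  8: x0=0xa2 x1=0xfd x2=0xa8 x3=0x58  N=0 Z=0
after  9: x0=0xaa x1=0xfd x2=0xa8 x3=0x58  N=1 Z=0
after 10: x0=0xaa x1=0xfd x2=0xa8 x3=0xaa  N=1 Z=0
after 11: x0=0xaa x1=0xfd x2=0xa8 x3=0xaa  N=1 Z=0
-- IRQ taken; context saved, return-PC = 12 --
mismatch: x0: reported 0x2a vs actual 0xaa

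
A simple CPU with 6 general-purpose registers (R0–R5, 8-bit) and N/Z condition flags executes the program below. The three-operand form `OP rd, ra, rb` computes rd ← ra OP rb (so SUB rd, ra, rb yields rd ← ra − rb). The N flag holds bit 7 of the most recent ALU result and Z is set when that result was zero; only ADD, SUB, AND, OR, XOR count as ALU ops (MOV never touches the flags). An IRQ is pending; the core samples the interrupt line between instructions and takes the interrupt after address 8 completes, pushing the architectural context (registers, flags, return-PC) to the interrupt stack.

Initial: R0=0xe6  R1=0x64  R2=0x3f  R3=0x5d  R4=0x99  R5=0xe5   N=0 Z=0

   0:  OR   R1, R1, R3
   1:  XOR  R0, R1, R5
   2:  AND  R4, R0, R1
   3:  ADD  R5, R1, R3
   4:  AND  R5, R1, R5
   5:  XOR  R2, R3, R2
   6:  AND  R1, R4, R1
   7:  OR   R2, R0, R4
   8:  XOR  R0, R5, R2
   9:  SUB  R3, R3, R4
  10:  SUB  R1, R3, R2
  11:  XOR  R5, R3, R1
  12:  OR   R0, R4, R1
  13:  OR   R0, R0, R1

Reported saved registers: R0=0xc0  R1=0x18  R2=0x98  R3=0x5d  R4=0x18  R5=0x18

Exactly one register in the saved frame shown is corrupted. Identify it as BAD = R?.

BAD = R5

after  0: R0=0xe6 R1=0x7d R2=0x3f R3=0x5d R4=0x99 R5=0xe5  N=0 Z=0
after  1: R0=0x98 R1=0x7d R2=0x3f R3=0x5d R4=0x99 R5=0xe5  N=1 Z=0
after  2: R0=0x98 R1=0x7d R2=0x3f R3=0x5d R4=0x18 R5=0xe5  N=0 Z=0
after  3: R0=0x98 R1=0x7d R2=0x3f R3=0x5d R4=0x18 R5=0xda  N=1 Z=0
after  4: R0=0x98 R1=0x7d R2=0x3f R3=0x5d R4=0x18 R5=0x58  N=0 Z=0
after  5: R0=0x98 R1=0x7d R2=0x62 R3=0x5d R4=0x18 R5=0x58  N=0 Z=0
after  6: R0=0x98 R1=0x18 R2=0x62 R3=0x5d R4=0x18 R5=0x58  N=0 Z=0
after  7: R0=0x98 R1=0x18 R2=0x98 R3=0x5d R4=0x18 R5=0x58  N=1 Z=0
after  8: R0=0xc0 R1=0x18 R2=0x98 R3=0x5d R4=0x18 R5=0x58  N=1 Z=0
-- IRQ taken; context saved, return-PC = 9 --
mismatch: R5: reported 0x18 vs actual 0x58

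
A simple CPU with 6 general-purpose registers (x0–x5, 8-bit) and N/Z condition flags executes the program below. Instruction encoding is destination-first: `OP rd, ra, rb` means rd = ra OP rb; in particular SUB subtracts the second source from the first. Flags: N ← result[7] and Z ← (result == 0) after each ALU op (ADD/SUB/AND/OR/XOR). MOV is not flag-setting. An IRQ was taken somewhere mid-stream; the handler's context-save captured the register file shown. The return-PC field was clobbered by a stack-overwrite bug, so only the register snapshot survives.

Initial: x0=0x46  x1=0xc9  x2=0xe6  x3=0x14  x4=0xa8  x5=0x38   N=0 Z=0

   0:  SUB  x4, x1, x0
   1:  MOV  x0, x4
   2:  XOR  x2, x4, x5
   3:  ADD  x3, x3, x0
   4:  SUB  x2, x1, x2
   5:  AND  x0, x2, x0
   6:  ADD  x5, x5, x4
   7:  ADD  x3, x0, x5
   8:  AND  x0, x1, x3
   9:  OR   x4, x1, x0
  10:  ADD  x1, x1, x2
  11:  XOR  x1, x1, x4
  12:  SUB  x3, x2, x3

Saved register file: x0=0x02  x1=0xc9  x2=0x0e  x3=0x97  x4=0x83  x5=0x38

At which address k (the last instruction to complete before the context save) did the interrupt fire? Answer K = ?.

K = 5

after  0: x0=0x46 x1=0xc9 x2=0xe6 x3=0x14 x4=0x83 x5=0x38  N=1 Z=0
after  1: x0=0x83 x1=0xc9 x2=0xe6 x3=0x14 x4=0x83 x5=0x38  N=1 Z=0
after  2: x0=0x83 x1=0xc9 x2=0xbb x3=0x14 x4=0x83 x5=0x38  N=1 Z=0
after  3: x0=0x83 x1=0xc9 x2=0xbb x3=0x97 x4=0x83 x5=0x38  N=1 Z=0
after  4: x0=0x83 x1=0xc9 x2=0x0e x3=0x97 x4=0x83 x5=0x38  N=0 Z=0
after  5: x0=0x02 x1=0xc9 x2=0x0e x3=0x97 x4=0x83 x5=0x38  N=0 Z=0
-- IRQ taken; context saved, return-PC = 6 --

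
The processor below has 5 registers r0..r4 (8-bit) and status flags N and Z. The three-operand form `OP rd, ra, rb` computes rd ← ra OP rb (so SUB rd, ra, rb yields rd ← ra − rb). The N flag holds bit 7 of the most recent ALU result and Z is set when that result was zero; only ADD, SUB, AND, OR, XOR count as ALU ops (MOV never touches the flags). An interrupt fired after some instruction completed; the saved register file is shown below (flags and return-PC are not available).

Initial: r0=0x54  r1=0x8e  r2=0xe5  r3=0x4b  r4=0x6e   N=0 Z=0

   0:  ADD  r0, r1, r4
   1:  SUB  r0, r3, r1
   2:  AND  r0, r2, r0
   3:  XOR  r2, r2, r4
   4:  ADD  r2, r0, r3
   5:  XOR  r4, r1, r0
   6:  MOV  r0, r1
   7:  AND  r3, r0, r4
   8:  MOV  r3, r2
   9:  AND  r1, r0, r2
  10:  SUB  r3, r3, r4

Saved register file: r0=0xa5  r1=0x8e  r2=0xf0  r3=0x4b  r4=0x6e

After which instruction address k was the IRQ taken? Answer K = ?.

after  0: r0=0xfc r1=0x8e r2=0xe5 r3=0x4b r4=0x6e  N=1 Z=0
after  1: r0=0xbd r1=0x8e r2=0xe5 r3=0x4b r4=0x6e  N=1 Z=0
after  2: r0=0xa5 r1=0x8e r2=0xe5 r3=0x4b r4=0x6e  N=1 Z=0
after  3: r0=0xa5 r1=0x8e r2=0x8b r3=0x4b r4=0x6e  N=1 Z=0
after  4: r0=0xa5 r1=0x8e r2=0xf0 r3=0x4b r4=0x6e  N=1 Z=0
-- IRQ taken; context saved, return-PC = 5 --

K = 4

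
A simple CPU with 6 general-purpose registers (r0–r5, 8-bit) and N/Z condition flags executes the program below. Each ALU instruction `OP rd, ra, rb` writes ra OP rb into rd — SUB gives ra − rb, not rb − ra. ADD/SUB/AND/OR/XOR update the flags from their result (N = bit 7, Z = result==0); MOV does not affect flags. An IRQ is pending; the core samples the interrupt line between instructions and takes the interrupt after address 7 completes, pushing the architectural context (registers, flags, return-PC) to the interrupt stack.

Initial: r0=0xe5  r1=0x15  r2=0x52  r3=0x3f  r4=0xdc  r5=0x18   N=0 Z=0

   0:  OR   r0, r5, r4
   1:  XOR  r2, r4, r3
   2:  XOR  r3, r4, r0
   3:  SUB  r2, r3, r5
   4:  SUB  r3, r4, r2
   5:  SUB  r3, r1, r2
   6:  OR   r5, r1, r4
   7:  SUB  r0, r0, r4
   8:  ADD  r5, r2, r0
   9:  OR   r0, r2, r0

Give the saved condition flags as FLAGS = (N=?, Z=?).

FLAGS = (N=0, Z=1)

after  0: r0=0xdc r1=0x15 r2=0x52 r3=0x3f r4=0xdc r5=0x18  N=1 Z=0
after  1: r0=0xdc r1=0x15 r2=0xe3 r3=0x3f r4=0xdc r5=0x18  N=1 Z=0
after  2: r0=0xdc r1=0x15 r2=0xe3 r3=0x00 r4=0xdc r5=0x18  N=0 Z=1
after  3: r0=0xdc r1=0x15 r2=0xe8 r3=0x00 r4=0xdc r5=0x18  N=1 Z=0
after  4: r0=0xdc r1=0x15 r2=0xe8 r3=0xf4 r4=0xdc r5=0x18  N=1 Z=0
after  5: r0=0xdc r1=0x15 r2=0xe8 r3=0x2d r4=0xdc r5=0x18  N=0 Z=0
after  6: r0=0xdc r1=0x15 r2=0xe8 r3=0x2d r4=0xdc r5=0xdd  N=1 Z=0
after  7: r0=0x00 r1=0x15 r2=0xe8 r3=0x2d r4=0xdc r5=0xdd  N=0 Z=1
-- IRQ taken; context saved, return-PC = 8 --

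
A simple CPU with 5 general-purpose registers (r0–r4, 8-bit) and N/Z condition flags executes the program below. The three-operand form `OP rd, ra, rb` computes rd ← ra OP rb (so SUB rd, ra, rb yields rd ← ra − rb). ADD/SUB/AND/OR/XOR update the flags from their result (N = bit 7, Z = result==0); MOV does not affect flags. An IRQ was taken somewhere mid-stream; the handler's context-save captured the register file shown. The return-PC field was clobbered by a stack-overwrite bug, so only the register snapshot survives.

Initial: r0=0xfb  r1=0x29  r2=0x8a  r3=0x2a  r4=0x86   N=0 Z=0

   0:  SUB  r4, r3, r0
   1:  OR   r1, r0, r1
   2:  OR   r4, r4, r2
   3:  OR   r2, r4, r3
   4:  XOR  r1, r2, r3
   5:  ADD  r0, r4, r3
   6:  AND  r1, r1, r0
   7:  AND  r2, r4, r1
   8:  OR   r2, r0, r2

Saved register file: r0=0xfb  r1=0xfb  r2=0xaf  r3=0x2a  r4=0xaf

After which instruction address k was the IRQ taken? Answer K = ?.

K = 3

after  0: r0=0xfb r1=0x29 r2=0x8a r3=0x2a r4=0x2f  N=0 Z=0
after  1: r0=0xfb r1=0xfb r2=0x8a r3=0x2a r4=0x2f  N=1 Z=0
after  2: r0=0xfb r1=0xfb r2=0x8a r3=0x2a r4=0xaf  N=1 Z=0
after  3: r0=0xfb r1=0xfb r2=0xaf r3=0x2a r4=0xaf  N=1 Z=0
-- IRQ taken; context saved, return-PC = 4 --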